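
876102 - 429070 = 447032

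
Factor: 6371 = 23^1*277^1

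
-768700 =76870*(-10 )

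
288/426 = 48/71 = 0.68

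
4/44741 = 4/44741 = 0.00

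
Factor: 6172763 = 23^1*349^1 * 769^1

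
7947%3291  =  1365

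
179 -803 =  - 624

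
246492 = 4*61623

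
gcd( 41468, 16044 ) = 28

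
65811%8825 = 4036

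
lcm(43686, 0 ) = 0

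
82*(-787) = -64534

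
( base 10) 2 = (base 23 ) 2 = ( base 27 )2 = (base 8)2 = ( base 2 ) 10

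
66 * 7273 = 480018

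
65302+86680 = 151982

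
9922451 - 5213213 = 4709238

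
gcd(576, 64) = 64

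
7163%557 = 479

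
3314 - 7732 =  - 4418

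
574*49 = 28126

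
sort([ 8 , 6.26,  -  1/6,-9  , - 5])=[ - 9, - 5, - 1/6, 6.26,8]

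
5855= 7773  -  1918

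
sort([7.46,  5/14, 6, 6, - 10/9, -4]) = [  -  4,-10/9, 5/14, 6, 6, 7.46] 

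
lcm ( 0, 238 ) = 0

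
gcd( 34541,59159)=1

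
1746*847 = 1478862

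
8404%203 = 81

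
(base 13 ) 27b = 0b110111000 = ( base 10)440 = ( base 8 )670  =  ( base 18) 168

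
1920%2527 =1920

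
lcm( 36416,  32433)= 2075712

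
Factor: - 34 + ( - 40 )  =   - 74 = - 2^1*37^1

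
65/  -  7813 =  - 1 + 596/601 = - 0.01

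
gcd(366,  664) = 2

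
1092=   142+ 950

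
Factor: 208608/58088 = 2^2*3^1*41^1*137^( - 1) = 492/137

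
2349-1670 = 679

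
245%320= 245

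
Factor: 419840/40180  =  2^9*7^( - 2 ) = 512/49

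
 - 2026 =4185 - 6211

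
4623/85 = 4623/85 = 54.39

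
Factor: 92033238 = 2^1 * 3^1*11^1*47^1*29669^1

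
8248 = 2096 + 6152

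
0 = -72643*0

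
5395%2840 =2555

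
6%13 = 6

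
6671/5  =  6671/5 = 1334.20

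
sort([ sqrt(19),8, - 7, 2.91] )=[ - 7,2.91,sqrt(19), 8] 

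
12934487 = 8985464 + 3949023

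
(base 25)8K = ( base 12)164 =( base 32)6s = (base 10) 220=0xdc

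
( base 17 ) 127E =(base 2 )1010111111000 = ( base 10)5624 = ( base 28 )74O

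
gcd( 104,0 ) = 104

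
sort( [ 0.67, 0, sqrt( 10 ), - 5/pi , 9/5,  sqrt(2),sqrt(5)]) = [ - 5/pi,0,0.67,sqrt( 2) , 9/5,sqrt(5),sqrt( 10 )]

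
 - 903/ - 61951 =903/61951  =  0.01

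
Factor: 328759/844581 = 3^( - 1 )*53^1*6203^1*281527^ ( - 1 ) 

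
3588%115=23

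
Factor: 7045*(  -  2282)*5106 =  - 2^2*3^1*5^1*7^1 * 23^1*37^1*163^1*1409^1 = - 82087579140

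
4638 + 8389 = 13027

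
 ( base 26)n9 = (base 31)JI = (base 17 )21C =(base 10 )607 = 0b1001011111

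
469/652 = 469/652 = 0.72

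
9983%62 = 1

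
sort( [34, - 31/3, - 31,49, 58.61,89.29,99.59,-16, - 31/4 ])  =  [ - 31, - 16, - 31/3, - 31/4,34  ,  49 , 58.61,89.29,99.59]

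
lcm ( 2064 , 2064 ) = 2064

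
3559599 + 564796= 4124395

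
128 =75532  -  75404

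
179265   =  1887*95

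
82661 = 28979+53682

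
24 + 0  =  24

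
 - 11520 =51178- 62698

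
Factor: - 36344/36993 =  - 56/57 = - 2^3 * 3^( - 1 )*7^1* 19^(- 1)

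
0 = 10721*0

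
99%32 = 3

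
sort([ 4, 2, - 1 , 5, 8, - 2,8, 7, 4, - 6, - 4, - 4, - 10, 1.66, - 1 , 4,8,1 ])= [-10,-6, - 4, - 4, - 2, - 1 , - 1, 1, 1.66,2,4,4, 4,  5, 7, 8,8, 8 ]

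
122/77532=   61/38766 = 0.00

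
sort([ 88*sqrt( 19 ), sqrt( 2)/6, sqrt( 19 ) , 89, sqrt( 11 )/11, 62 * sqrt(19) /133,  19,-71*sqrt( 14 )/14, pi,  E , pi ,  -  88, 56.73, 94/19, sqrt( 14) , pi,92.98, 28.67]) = [- 88, -71 * sqrt( 14 )/14, sqrt ( 2)/6,sqrt( 11 ) /11, 62 * sqrt( 19) /133, E, pi, pi,pi , sqrt( 14 ), sqrt (19 ),94/19,19, 28.67, 56.73, 89, 92.98,88*sqrt( 19 ) ]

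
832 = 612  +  220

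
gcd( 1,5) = 1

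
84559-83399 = 1160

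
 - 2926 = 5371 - 8297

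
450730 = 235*1918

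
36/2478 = 6/413= 0.01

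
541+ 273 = 814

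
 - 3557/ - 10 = 3557/10 = 355.70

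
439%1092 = 439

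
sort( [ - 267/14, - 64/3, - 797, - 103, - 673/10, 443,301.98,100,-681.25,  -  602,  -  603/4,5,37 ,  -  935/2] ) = [  -  797, - 681.25,-602, - 935/2,  -  603/4,-103, - 673/10, - 64/3, - 267/14,5, 37,100, 301.98, 443]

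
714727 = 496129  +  218598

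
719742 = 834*863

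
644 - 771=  - 127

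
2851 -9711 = -6860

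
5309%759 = 755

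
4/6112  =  1/1528 =0.00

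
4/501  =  4/501 = 0.01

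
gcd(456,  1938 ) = 114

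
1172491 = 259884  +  912607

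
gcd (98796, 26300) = 4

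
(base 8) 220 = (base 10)144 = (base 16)90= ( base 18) 80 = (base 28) 54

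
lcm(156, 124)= 4836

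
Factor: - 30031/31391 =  - 59^1*509^1*31391^( - 1 )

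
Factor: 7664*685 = 2^4*5^1 *137^1*479^1 = 5249840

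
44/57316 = 11/14329 = 0.00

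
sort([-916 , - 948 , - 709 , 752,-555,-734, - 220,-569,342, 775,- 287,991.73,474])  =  [ - 948, - 916,-734 , - 709 , - 569, - 555, - 287, -220,342,474 , 752,775, 991.73]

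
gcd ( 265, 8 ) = 1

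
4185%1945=295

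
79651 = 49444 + 30207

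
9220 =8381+839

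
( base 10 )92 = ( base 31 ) 2u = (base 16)5C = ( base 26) 3e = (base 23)40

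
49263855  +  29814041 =79077896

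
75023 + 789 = 75812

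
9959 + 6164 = 16123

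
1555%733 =89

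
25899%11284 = 3331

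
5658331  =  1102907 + 4555424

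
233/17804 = 233/17804  =  0.01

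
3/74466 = 1/24822  =  0.00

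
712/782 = 356/391 = 0.91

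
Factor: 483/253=3^1*7^1*11^( - 1 )  =  21/11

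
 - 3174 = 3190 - 6364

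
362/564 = 181/282 = 0.64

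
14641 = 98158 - 83517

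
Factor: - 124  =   - 2^2*31^1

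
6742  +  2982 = 9724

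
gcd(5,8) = 1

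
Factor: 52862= 2^1*26431^1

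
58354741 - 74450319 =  - 16095578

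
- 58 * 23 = -1334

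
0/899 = 0 = 0.00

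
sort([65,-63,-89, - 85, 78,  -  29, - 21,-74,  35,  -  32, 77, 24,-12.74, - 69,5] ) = [  -  89,- 85, -74,-69, - 63 ,-32, - 29,-21, - 12.74, 5,24,35,65 , 77,78]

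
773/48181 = 773/48181 = 0.02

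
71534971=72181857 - 646886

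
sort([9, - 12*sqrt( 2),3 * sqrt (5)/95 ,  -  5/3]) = [  -  12*sqrt( 2), - 5/3,3*sqrt( 5) /95, 9]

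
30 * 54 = 1620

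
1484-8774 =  - 7290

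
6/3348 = 1/558 =0.00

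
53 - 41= 12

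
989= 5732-4743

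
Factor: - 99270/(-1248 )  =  2^( - 4)*3^1 * 5^1*13^(  -  1 )*1103^1 = 16545/208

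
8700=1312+7388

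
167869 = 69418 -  - 98451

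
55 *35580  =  1956900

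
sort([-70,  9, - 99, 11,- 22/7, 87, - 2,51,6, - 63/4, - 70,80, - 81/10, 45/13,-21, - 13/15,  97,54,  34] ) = [ - 99, - 70 ,-70, - 21, - 63/4, - 81/10, - 22/7,  -  2, - 13/15, 45/13,6,9, 11 , 34, 51, 54,  80,87, 97] 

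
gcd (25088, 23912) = 392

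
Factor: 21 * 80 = 1680 = 2^4*3^1*5^1*7^1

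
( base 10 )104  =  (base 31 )3B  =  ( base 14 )76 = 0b1101000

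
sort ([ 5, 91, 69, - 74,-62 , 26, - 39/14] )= [ - 74, - 62, - 39/14,  5, 26, 69,91 ]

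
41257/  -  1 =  - 41257/1  =  -41257.00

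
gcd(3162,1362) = 6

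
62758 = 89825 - 27067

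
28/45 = 28/45 = 0.62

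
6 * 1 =6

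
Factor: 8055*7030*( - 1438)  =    -  2^2*3^2*5^2*19^1*37^1 *179^1*719^1=-  81429122700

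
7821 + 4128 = 11949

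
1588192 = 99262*16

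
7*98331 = 688317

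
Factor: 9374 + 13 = 3^2*7^1*149^1 =9387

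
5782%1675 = 757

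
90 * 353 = 31770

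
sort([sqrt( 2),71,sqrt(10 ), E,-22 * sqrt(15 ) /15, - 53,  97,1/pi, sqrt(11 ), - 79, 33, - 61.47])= [ - 79 ,-61.47,  -  53,-22*sqrt(15) /15,1/pi , sqrt(2),E,sqrt(10 ),sqrt(11 ),33, 71, 97] 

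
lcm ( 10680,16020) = 32040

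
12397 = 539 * 23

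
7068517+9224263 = 16292780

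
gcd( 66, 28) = 2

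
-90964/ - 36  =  2526+7/9 = 2526.78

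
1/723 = 1/723 = 0.00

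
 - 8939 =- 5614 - 3325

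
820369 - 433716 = 386653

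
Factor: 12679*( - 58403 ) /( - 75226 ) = 2^(-1)*29^(-1) * 31^1*409^1* 1297^( - 1) * 58403^1 = 740491637/75226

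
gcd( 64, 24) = 8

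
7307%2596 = 2115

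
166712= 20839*8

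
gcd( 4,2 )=2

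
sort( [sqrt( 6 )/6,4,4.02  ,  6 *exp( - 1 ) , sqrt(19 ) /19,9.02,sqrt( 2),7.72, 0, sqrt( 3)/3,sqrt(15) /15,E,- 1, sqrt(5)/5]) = [ - 1,0 , sqrt( 19)/19,  sqrt(15)/15,sqrt( 6)/6,sqrt(5)/5,sqrt(3)/3,  sqrt(2) , 6 * exp(  -  1 ) , E, 4, 4.02,7.72, 9.02]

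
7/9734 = 7/9734  =  0.00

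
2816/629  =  4 + 300/629 = 4.48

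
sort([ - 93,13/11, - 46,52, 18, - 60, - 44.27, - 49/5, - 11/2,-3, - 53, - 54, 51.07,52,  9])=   [-93, - 60, - 54, - 53, - 46, - 44.27, - 49/5, - 11/2 , - 3,13/11,9, 18,51.07,52,52 ] 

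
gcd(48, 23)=1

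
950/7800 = 19/156 = 0.12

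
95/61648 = 95/61648 = 0.00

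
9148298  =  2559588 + 6588710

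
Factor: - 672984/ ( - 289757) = 72/31 = 2^3*3^2 * 31^(-1 ) 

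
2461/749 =23/7= 3.29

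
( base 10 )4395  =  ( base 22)91h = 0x112b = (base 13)2001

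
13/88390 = 13/88390 = 0.00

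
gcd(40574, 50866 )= 2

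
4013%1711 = 591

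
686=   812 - 126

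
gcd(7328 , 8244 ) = 916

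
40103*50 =2005150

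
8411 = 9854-1443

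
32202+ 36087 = 68289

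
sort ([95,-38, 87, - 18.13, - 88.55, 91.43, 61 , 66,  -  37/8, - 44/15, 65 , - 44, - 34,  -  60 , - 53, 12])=[ - 88.55, - 60, - 53, - 44,-38, - 34, - 18.13,-37/8, -44/15 , 12, 61, 65,66, 87, 91.43,  95]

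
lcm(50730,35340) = 3145260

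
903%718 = 185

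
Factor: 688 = 2^4*43^1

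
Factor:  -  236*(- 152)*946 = 2^6*11^1 * 19^1*43^1*  59^1 = 33934912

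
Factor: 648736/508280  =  2^2*5^( - 1)*11^1*19^1* 131^( - 1)= 836/655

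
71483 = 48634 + 22849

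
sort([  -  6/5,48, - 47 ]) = [ - 47, - 6/5,48]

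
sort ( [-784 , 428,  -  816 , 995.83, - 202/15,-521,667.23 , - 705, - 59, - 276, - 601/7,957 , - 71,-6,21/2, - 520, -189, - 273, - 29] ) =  [-816, - 784,-705,-521,-520 , - 276,-273, - 189,-601/7,-71, - 59, - 29,  -  202/15, -6, 21/2,428, 667.23,957, 995.83 ]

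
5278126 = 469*11254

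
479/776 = 479/776 = 0.62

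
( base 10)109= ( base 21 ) 54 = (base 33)3a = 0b1101101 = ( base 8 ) 155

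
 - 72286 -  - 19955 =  - 52331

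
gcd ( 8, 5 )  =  1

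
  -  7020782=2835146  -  9855928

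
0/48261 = 0=0.00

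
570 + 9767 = 10337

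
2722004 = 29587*92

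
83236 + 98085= 181321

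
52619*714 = 37569966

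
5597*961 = 5378717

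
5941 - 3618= 2323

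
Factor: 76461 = 3^1 * 7^1 * 11^1*331^1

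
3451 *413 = 1425263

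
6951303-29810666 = - 22859363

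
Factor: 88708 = 2^2*67^1*331^1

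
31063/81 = 383 + 40/81= 383.49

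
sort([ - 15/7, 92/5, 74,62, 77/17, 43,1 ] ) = [ - 15/7, 1,77/17, 92/5, 43, 62,74] 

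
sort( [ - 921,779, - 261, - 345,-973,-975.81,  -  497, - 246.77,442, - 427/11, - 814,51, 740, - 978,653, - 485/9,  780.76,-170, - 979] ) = [ - 979, - 978, - 975.81, - 973, - 921, - 814,-497, - 345, - 261, - 246.77, - 170, - 485/9,  -  427/11,51,442, 653,  740,779,780.76]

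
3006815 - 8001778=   -  4994963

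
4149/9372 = 1383/3124 = 0.44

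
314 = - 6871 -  - 7185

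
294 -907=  - 613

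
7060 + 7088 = 14148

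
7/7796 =7/7796 =0.00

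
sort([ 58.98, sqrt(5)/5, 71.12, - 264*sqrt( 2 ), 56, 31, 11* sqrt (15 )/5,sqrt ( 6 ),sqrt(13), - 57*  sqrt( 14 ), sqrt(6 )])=[ - 264*sqrt( 2), - 57 * sqrt( 14), sqrt( 5 ) /5,sqrt(6), sqrt (6), sqrt (13), 11 * sqrt(15 )/5,31,56 , 58.98,71.12]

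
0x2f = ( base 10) 47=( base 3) 1202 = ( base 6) 115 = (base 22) 23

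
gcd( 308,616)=308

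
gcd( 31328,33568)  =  32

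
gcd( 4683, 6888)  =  21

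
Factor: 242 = 2^1*11^2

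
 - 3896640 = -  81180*48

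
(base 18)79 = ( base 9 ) 160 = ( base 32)47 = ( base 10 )135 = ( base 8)207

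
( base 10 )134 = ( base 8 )206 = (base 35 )3t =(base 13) A4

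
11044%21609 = 11044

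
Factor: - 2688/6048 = -2^2*3^(-2) =- 4/9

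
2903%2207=696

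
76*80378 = 6108728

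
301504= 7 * 43072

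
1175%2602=1175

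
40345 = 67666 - 27321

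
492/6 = 82 = 82.00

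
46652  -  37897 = 8755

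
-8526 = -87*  98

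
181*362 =65522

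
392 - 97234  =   - 96842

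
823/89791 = 823/89791 = 0.01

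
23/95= 23/95  =  0.24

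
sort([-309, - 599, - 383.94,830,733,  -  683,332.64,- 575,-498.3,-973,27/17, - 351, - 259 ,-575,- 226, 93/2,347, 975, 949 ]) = [  -  973, - 683,-599 , - 575 ,-575,-498.3,-383.94,-351, -309 , - 259, - 226, 27/17,93/2, 332.64,347,733 , 830, 949,975]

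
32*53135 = 1700320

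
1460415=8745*167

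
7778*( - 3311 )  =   -25752958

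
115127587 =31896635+83230952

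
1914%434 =178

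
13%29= 13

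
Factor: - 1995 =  - 3^1 * 5^1 *7^1*19^1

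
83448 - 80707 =2741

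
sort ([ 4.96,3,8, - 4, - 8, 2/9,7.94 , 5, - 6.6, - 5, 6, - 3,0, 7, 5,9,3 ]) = [-8, - 6.6, - 5, - 4,- 3,0,2/9,3, 3, 4.96,  5,5,6,7, 7.94,8, 9]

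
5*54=270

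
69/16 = 69/16 = 4.31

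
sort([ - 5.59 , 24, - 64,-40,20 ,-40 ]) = [ - 64, - 40, - 40, - 5.59,  20,24]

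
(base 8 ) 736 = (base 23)ki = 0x1DE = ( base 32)eu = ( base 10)478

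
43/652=43/652 =0.07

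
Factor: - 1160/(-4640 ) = 2^ (-2 ) = 1/4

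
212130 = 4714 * 45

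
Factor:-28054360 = - 2^3*5^1*701359^1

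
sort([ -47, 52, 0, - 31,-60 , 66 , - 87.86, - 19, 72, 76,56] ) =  [ - 87.86, - 60, -47, - 31,-19, 0, 52 , 56, 66,72, 76 ]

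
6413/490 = 13 + 43/490= 13.09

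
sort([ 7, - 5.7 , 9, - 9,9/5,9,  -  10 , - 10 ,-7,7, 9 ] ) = [- 10, - 10 , - 9, -7,-5.7,  9/5,7,7,  9 , 9, 9 ] 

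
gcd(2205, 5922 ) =63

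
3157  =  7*451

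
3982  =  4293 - 311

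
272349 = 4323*63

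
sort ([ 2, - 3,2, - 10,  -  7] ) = [-10, - 7, - 3,2,2 ] 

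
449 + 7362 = 7811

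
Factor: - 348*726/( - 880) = 2871/10 = 2^(- 1 )*3^2 * 5^( - 1)*11^1 * 29^1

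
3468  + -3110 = 358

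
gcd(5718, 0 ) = 5718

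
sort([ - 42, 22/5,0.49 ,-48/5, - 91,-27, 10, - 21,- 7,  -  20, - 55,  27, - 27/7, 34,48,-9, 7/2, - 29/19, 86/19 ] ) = [ -91, - 55, - 42, - 27, - 21, - 20, - 48/5, -9, - 7,-27/7,-29/19, 0.49, 7/2, 22/5, 86/19, 10, 27, 34, 48 ] 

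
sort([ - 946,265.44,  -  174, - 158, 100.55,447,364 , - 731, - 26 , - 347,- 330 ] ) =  [ - 946, - 731, -347, - 330 , - 174,  -  158, - 26,  100.55,265.44,364,447]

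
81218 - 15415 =65803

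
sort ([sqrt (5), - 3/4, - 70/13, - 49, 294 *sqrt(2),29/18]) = [ - 49, - 70/13, - 3/4, 29/18, sqrt( 5 ),294*sqrt(2)]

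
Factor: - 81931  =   - 81931^1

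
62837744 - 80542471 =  - 17704727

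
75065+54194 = 129259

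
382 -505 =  - 123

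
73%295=73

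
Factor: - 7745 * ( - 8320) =64438400   =  2^7*5^2*13^1*1549^1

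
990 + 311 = 1301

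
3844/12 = 961/3 = 320.33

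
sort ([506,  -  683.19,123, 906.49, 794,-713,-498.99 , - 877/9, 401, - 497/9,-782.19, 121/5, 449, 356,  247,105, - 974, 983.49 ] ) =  [ - 974, - 782.19,  -  713,-683.19, - 498.99,  -  877/9 ,  -  497/9,121/5, 105, 123,247,356,401, 449,  506,794, 906.49, 983.49 ]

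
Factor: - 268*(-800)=2^7*5^2*67^1 =214400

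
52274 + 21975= 74249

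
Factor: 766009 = 53^1 * 97^1*149^1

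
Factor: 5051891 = 13^1*19^1*113^1*181^1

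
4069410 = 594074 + 3475336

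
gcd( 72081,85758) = 3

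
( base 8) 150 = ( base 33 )35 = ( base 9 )125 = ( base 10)104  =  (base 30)3e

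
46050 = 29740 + 16310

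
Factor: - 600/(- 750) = 2^2*5^ ( - 1 )  =  4/5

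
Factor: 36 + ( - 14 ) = 2^1 * 11^1= 22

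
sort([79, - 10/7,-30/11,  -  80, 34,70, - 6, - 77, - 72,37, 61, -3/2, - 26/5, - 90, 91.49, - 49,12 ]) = [-90, - 80,  -  77, - 72, - 49, - 6, - 26/5, - 30/11 ,-3/2 , - 10/7,12,34, 37,61,70,79,91.49]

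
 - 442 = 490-932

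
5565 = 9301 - 3736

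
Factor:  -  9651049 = - 43^1*224443^1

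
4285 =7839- 3554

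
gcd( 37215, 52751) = 1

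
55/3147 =55/3147 = 0.02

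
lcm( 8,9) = 72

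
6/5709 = 2/1903=0.00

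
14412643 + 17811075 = 32223718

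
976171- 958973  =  17198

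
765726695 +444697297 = 1210423992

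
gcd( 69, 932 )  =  1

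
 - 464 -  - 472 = 8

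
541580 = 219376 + 322204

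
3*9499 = 28497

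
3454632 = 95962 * 36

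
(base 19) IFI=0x1A91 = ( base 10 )6801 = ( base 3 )100022220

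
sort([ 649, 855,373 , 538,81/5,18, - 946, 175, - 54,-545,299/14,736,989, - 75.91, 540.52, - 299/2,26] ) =[  -  946, - 545, - 299/2, - 75.91, - 54,81/5,  18,299/14,26, 175,373,538,540.52,649,736, 855,989 ]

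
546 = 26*21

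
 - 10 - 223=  - 233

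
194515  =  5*38903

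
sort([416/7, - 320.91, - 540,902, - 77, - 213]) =[-540, - 320.91, - 213,-77, 416/7,902 ] 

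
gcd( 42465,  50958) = 8493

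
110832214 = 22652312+88179902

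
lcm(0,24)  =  0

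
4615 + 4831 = 9446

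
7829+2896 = 10725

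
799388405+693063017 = 1492451422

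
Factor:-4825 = -5^2*193^1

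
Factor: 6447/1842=7/2 = 2^( - 1)*7^1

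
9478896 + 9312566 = 18791462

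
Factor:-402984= - 2^3*3^2*29^1 * 193^1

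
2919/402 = 973/134 = 7.26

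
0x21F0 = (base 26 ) CM4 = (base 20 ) 11E8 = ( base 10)8688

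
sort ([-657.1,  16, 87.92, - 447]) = [-657.1, - 447,16 , 87.92]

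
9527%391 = 143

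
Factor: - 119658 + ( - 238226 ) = -357884 = - 2^2*17^1*19^1*277^1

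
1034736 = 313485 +721251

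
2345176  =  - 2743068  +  5088244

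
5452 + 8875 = 14327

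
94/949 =94/949 = 0.10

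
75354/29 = 75354/29=2598.41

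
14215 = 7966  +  6249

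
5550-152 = 5398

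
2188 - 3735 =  - 1547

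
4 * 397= 1588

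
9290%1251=533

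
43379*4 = 173516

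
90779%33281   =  24217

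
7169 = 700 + 6469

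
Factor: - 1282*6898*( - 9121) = 80659155556 = 2^2*7^1*  641^1  *1303^1*3449^1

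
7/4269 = 7/4269  =  0.00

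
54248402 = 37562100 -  - 16686302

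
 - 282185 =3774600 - 4056785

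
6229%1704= 1117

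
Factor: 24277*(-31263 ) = - 3^1*11^1*17^1*613^1*2207^1 = -  758971851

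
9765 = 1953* 5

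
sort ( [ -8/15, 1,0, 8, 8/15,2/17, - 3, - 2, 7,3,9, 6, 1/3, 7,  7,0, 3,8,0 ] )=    [ - 3, - 2,- 8/15 , 0,0, 0,2/17,1/3,8/15, 1,3,3,6,7,  7, 7,8,8,9] 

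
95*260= 24700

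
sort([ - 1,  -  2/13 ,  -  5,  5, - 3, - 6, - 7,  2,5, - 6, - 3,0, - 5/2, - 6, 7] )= [ - 7, - 6 , - 6,  -  6,- 5, - 3, - 3, -5/2 , - 1,-2/13, 0,2,5,5,7 ] 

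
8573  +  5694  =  14267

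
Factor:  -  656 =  - 2^4*41^1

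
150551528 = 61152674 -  - 89398854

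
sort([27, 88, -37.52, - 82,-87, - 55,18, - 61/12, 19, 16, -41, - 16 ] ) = [ - 87, - 82, - 55, - 41, - 37.52, - 16, - 61/12,16, 18,19,27,88 ] 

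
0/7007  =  0 = 0.00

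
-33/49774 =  - 1 + 49741/49774  =  -  0.00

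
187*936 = 175032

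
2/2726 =1/1363 = 0.00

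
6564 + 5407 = 11971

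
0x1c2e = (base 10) 7214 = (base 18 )144E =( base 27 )9o5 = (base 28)95i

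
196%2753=196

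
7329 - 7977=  - 648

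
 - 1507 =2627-4134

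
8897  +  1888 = 10785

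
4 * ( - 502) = - 2008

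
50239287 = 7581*6627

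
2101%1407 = 694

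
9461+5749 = 15210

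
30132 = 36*837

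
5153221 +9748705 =14901926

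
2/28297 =2/28297 = 0.00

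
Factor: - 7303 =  - 67^1*109^1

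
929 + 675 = 1604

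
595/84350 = 17/2410   =  0.01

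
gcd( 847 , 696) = 1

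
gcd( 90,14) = 2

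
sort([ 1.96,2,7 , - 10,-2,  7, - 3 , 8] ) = [ - 10, - 3, - 2, 1.96,2,7,7,8]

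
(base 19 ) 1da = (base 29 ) l9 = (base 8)1152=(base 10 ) 618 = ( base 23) 13k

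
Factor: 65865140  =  2^2*5^1*11^2*17^1 * 1601^1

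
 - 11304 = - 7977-3327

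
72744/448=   1299/8 =162.38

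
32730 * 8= 261840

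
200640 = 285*704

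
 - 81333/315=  -259 + 4/5  =  - 258.20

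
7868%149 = 120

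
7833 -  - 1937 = 9770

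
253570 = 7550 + 246020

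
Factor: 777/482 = 2^ (-1)*3^1*7^1 * 37^1*241^( - 1)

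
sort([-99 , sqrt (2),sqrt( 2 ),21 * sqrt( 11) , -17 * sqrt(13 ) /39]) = [ - 99 , - 17*sqrt( 13)/39,sqrt( 2 ), sqrt( 2) , 21 * sqrt(11 )]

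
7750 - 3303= 4447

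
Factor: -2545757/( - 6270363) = 3^(  -  2 )*11^( - 1 )*63337^(-1)*2545757^1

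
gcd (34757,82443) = 1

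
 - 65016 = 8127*( - 8)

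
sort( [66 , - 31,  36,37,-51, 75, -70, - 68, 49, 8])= [  -  70, - 68,-51,  -  31,8, 36, 37, 49, 66,  75] 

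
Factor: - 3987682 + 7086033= 167^1*18553^1 = 3098351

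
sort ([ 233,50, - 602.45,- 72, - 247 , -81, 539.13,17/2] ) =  [ - 602.45, - 247, - 81, - 72, 17/2, 50, 233, 539.13]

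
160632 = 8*20079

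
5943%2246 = 1451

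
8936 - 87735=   -  78799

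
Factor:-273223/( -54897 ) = 3^( -1 )*29^( - 1)*433^1= 433/87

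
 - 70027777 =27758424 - 97786201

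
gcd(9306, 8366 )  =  94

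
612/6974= 306/3487 = 0.09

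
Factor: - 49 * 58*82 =- 233044 = -  2^2 * 7^2*29^1*41^1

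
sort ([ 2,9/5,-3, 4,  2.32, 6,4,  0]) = [ - 3, 0, 9/5 , 2, 2.32, 4, 4,6]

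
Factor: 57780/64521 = 60/67 = 2^2*3^1 * 5^1 * 67^(  -  1)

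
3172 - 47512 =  - 44340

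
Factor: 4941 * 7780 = 2^2*3^4*5^1*61^1*389^1= 38440980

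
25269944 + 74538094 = 99808038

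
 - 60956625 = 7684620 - 68641245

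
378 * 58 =21924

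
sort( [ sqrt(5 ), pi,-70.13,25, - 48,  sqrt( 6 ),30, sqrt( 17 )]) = [ - 70.13 , - 48,sqrt(5), sqrt ( 6), pi,sqrt(17),25, 30 ]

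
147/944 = 147/944 = 0.16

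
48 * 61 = 2928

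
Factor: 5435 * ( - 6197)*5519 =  - 185883755705=- 5^1*1087^1*5519^1*6197^1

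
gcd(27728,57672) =8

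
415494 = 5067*82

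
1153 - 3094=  - 1941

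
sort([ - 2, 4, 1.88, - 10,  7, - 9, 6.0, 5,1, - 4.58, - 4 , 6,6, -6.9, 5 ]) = [ - 10, - 9, - 6.9, - 4.58, - 4, - 2, 1 , 1.88,4,  5, 5, 6.0, 6,6, 7]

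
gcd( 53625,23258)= 1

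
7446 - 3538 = 3908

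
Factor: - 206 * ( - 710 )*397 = 58065220 = 2^2*5^1*71^1*103^1 *397^1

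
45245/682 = 45245/682 = 66.34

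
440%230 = 210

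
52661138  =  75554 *697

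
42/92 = 21/46 = 0.46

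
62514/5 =12502+4/5 = 12502.80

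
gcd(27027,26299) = 91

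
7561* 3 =22683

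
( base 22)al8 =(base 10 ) 5310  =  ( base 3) 21021200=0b1010010111110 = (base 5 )132220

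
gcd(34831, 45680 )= 571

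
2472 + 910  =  3382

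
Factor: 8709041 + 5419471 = 14128512 = 2^7*3^1*36793^1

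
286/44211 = 286/44211 = 0.01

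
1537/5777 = 29/109 = 0.27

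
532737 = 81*6577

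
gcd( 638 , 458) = 2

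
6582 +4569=11151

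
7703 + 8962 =16665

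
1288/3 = 429 +1/3 = 429.33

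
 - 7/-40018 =7/40018 = 0.00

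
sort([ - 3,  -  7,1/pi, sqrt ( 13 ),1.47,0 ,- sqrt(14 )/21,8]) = [ - 7, - 3, - sqrt(14 ) /21, 0, 1/pi,1.47, sqrt(13 ),8 ]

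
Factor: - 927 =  - 3^2* 103^1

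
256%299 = 256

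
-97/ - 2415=97/2415= 0.04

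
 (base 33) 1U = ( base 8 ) 77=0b111111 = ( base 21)30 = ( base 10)63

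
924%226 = 20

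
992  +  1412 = 2404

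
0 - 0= 0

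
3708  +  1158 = 4866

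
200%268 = 200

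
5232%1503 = 723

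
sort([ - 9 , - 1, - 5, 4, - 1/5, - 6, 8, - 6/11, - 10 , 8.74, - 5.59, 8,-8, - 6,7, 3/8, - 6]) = [ - 10, - 9 , - 8, - 6, - 6, - 6,- 5.59, - 5, - 1, - 6/11, - 1/5,3/8,4, 7, 8, 8,8.74 ] 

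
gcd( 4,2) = 2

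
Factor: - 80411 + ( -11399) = - 2^1*5^1*9181^1 = -  91810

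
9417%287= 233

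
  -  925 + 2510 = 1585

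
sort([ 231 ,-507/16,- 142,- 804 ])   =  [  -  804, - 142, - 507/16,231 ]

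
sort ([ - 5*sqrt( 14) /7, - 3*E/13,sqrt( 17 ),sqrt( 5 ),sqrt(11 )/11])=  [ - 5*sqrt( 14)/7, - 3  *  E/13, sqrt (11 ) /11, sqrt( 5 ), sqrt(17 ) ]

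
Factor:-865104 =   -  2^4 * 3^1*67^1*269^1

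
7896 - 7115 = 781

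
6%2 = 0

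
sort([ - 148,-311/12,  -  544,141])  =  [-544, - 148 ,  -  311/12, 141 ] 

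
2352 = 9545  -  7193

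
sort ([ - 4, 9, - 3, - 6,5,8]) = [ - 6, - 4,-3,  5,  8, 9 ] 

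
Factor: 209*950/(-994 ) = -99275/497 = - 5^2*7^(-1)*11^1*19^2*71^(- 1) 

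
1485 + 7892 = 9377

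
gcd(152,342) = 38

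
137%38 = 23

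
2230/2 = 1115 = 1115.00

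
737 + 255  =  992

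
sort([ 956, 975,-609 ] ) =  [ - 609,956, 975 ]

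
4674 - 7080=  -  2406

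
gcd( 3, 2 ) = 1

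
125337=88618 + 36719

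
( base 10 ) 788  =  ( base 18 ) 27E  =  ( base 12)558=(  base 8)1424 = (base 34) N6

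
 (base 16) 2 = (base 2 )10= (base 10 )2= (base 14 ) 2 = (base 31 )2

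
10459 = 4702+5757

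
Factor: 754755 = 3^1* 5^1*67^1 * 751^1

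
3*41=123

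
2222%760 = 702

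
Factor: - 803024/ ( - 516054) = 2^3*3^( -1 ) *7^( - 1)*11^( - 1 ) * 31^1*1117^( -1)*1619^1  =  401512/258027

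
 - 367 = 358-725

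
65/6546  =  65/6546= 0.01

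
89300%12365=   2745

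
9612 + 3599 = 13211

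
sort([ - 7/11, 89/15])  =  [ - 7/11,89/15]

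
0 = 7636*0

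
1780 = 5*356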